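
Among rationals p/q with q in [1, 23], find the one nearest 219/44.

114/23

Expand x = 219/44 as a continued fraction with the Euclidean algorithm:
  219 = 4*44 + 43, so a_0 = 4.
  44 = 1*43 + 1, so a_1 = 1.
  43 = 43*1 + 0, so a_2 = 43.
so x = [4; 1, 43].
Convergents (p_i = a_i*p_{i-1} + p_{i-2}, q_i = a_i*q_{i-1} + q_{i-2} with p_{-2}=0, p_{-1}=1, q_{-2}=1, q_{-1}=0), until the denominator exceeds 23:
  i=0: a_0=4, p_0 = 4*1 + 0 = 4, q_0 = 4*0 + 1 = 1.
  i=1: a_1=1, p_1 = 1*4 + 1 = 5, q_1 = 1*1 + 0 = 1.
  i=2: a_2=43, p_2 = 43*5 + 4 = 219, q_2 = 43*1 + 1 = 44.
q_2 = 44 > 23, so the last convergent with denominator <= 23 is p_1/q_1 = 5/1.
The closest fraction with denominator <= 23 is either p_1/q_1 or the intermediate fraction (k*p_1 + p_0)/(k*q_1 + q_0) with the largest k >= 1 whose denominator stays <= 23; these approach x as k grows, and every other convergent or intermediate fraction in range is farther away.
Largest k: floor((23 - q_0)/q_1) = floor((23 - 1)/1) = 22.
That gives (22*5 + 4)/(22*1 + 1) = 114/23.
Compare the errors: |x - 5/1| = |219*1 - 5*44|/(44*1) = 1/44, and |x - 114/23| = |219*23 - 114*44|/(44*23) = 21/1012.
Cross-multiplying, 21*44 = 924 < 1012 = 1*1012, so 21/1012 is smaller: the intermediate fraction 114/23 is closer to x than 5/1.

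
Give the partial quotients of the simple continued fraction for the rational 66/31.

Run the Euclidean algorithm on 66 and 31; the successive quotients are the partial quotients a_0, a_1, ... (each step inverts the fractional part left over by the previous one):
  66 = 2*31 + 4, so a_0 = 2.
  31 = 7*4 + 3, so a_1 = 7.
  4 = 1*3 + 1, so a_2 = 1.
  3 = 3*1 + 0, so a_3 = 3.
The remainder reaches 0 after 4 divisions, so the expansion has 4 partial quotients, read off in order.

[2; 7, 1, 3]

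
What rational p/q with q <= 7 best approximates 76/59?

9/7

Expand x = 76/59 as a continued fraction with the Euclidean algorithm:
  76 = 1*59 + 17, so a_0 = 1.
  59 = 3*17 + 8, so a_1 = 3.
  17 = 2*8 + 1, so a_2 = 2.
  8 = 8*1 + 0, so a_3 = 8.
so x = [1; 3, 2, 8].
Convergents (p_i = a_i*p_{i-1} + p_{i-2}, q_i = a_i*q_{i-1} + q_{i-2} with p_{-2}=0, p_{-1}=1, q_{-2}=1, q_{-1}=0), until the denominator exceeds 7:
  i=0: a_0=1, p_0 = 1*1 + 0 = 1, q_0 = 1*0 + 1 = 1.
  i=1: a_1=3, p_1 = 3*1 + 1 = 4, q_1 = 3*1 + 0 = 3.
  i=2: a_2=2, p_2 = 2*4 + 1 = 9, q_2 = 2*3 + 1 = 7.
  i=3: a_3=8, p_3 = 8*9 + 4 = 76, q_3 = 8*7 + 3 = 59.
q_3 = 59 > 7, so the last convergent with denominator <= 7 is p_2/q_2 = 9/7.
The closest fraction with denominator <= 7 is either p_2/q_2 or the intermediate fraction (k*p_2 + p_1)/(k*q_2 + q_1) with the largest k >= 1 whose denominator stays <= 7; these approach x as k grows, and every other convergent or intermediate fraction in range is farther away.
Largest k: floor((7 - q_1)/q_2) = floor((7 - 3)/7) = 0.
Since k = 0, no intermediate fraction beyond p_2/q_2 has denominator <= 7, so the convergent 9/7 is the closest (its error is |76*7 - 9*59|/(59*7) = 1/413).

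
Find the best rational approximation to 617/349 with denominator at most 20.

23/13

Expand x = 617/349 as a continued fraction with the Euclidean algorithm:
  617 = 1*349 + 268, so a_0 = 1.
  349 = 1*268 + 81, so a_1 = 1.
  268 = 3*81 + 25, so a_2 = 3.
  81 = 3*25 + 6, so a_3 = 3.
  25 = 4*6 + 1, so a_4 = 4.
  6 = 6*1 + 0, so a_5 = 6.
so x = [1; 1, 3, 3, 4, 6].
Convergents (p_i = a_i*p_{i-1} + p_{i-2}, q_i = a_i*q_{i-1} + q_{i-2} with p_{-2}=0, p_{-1}=1, q_{-2}=1, q_{-1}=0), until the denominator exceeds 20:
  i=0: a_0=1, p_0 = 1*1 + 0 = 1, q_0 = 1*0 + 1 = 1.
  i=1: a_1=1, p_1 = 1*1 + 1 = 2, q_1 = 1*1 + 0 = 1.
  i=2: a_2=3, p_2 = 3*2 + 1 = 7, q_2 = 3*1 + 1 = 4.
  i=3: a_3=3, p_3 = 3*7 + 2 = 23, q_3 = 3*4 + 1 = 13.
  i=4: a_4=4, p_4 = 4*23 + 7 = 99, q_4 = 4*13 + 4 = 56.
q_4 = 56 > 20, so the last convergent with denominator <= 20 is p_3/q_3 = 23/13.
The closest fraction with denominator <= 20 is either p_3/q_3 or the intermediate fraction (k*p_3 + p_2)/(k*q_3 + q_2) with the largest k >= 1 whose denominator stays <= 20; these approach x as k grows, and every other convergent or intermediate fraction in range is farther away.
Largest k: floor((20 - q_2)/q_3) = floor((20 - 4)/13) = 1.
That gives (1*23 + 7)/(1*13 + 4) = 30/17.
Compare the errors: |x - 23/13| = |617*13 - 23*349|/(349*13) = 6/4537, and |x - 30/17| = |617*17 - 30*349|/(349*17) = 19/5933.
Cross-multiplying, 6*5933 = 35598 < 86203 = 19*4537, so 6/4537 is smaller: the convergent 23/13 is closer to x than 30/17.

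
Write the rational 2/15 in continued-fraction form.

Run the Euclidean algorithm on 2 and 15; the successive quotients are the partial quotients a_0, a_1, ... (each step inverts the fractional part left over by the previous one):
  2 = 0*15 + 2, so a_0 = 0.
  15 = 7*2 + 1, so a_1 = 7.
  2 = 2*1 + 0, so a_2 = 2.
The remainder reaches 0 after 3 divisions, so the expansion has 3 partial quotients, read off in order.

[0; 7, 2]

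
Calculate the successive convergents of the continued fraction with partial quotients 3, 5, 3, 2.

3/1, 16/5, 51/16, 118/37

Using the convergent recurrence p_i = a_i*p_{i-1} + p_{i-2}, q_i = a_i*q_{i-1} + q_{i-2} with p_{-2}=0, p_{-1}=1, q_{-2}=1, q_{-1}=0:
  i=0: a_0=3, p_0 = 3*1 + 0 = 3, q_0 = 3*0 + 1 = 1.
  i=1: a_1=5, p_1 = 5*3 + 1 = 16, q_1 = 5*1 + 0 = 5.
  i=2: a_2=3, p_2 = 3*16 + 3 = 51, q_2 = 3*5 + 1 = 16.
  i=3: a_3=2, p_3 = 2*51 + 16 = 118, q_3 = 2*16 + 5 = 37.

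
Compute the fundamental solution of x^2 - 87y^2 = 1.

First expand sqrt(87) as a continued fraction. With x_i = (sqrt(87) + m_i)/d_i and (m_0, d_0) = (0, 1): a_0 = floor(sqrt(87)) = 9, since 9^2 = 81 <= 87 < 100 = 10^2.
Iterate m_{i+1} = d_i*a_i - m_i, d_{i+1} = (87 - m_{i+1}^2)/d_i, a_{i+1} = floor((a_0 + m_{i+1})/d_{i+1}):
  m_1 = 1*9 - 0 = 9, d_1 = (87 - 9^2)/1 = 6/1 = 6, a_1 = floor((9 + 9)/6) = 3.
  m_2 = 6*3 - 9 = 9, d_2 = (87 - 9^2)/6 = 6/6 = 1, a_2 = floor((9 + 9)/1) = 18.
  m_3 = 1*18 - 9 = 9, d_3 = (87 - 9^2)/1 = 6/1 = 6: (m_3, d_3) = (m_1, d_1) = (9, 6), so from here the quotients repeat a_1, a_2; the period length is 2.
So sqrt(87) = [9; (3, 18)] with period length k = 2.
k is even, so the fundamental solution of x^2 - 87y^2 = 1 is (p_{k-1}, q_{k-1}) = (p_1, q_1); compute convergents through index 1.
Convergents (p_i = a_i*p_{i-1} + p_{i-2}, q_i = a_i*q_{i-1} + q_{i-2} with p_{-2}=0, p_{-1}=1, q_{-2}=1, q_{-1}=0):
  i=0: a_0=9, p_0 = 9*1 + 0 = 9, q_0 = 9*0 + 1 = 1.
  i=1: a_1=3, p_1 = 3*9 + 1 = 28, q_1 = 3*1 + 0 = 3.
Check: 28^2 - 87*3^2 = 784 - 783 = 1, so (x, y) = (28, 3) solves the equation, and by the theorem it is the least positive solution.

(x, y) = (28, 3)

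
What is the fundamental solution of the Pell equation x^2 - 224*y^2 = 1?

(x, y) = (15, 1)

First expand sqrt(224) as a continued fraction. With x_i = (sqrt(224) + m_i)/d_i and (m_0, d_0) = (0, 1): a_0 = floor(sqrt(224)) = 14, since 14^2 = 196 <= 224 < 225 = 15^2.
Iterate m_{i+1} = d_i*a_i - m_i, d_{i+1} = (224 - m_{i+1}^2)/d_i, a_{i+1} = floor((a_0 + m_{i+1})/d_{i+1}):
  m_1 = 1*14 - 0 = 14, d_1 = (224 - 14^2)/1 = 28/1 = 28, a_1 = floor((14 + 14)/28) = 1.
  m_2 = 28*1 - 14 = 14, d_2 = (224 - 14^2)/28 = 28/28 = 1, a_2 = floor((14 + 14)/1) = 28.
  m_3 = 1*28 - 14 = 14, d_3 = (224 - 14^2)/1 = 28/1 = 28: (m_3, d_3) = (m_1, d_1) = (14, 28), so from here the quotients repeat a_1, a_2; the period length is 2.
So sqrt(224) = [14; (1, 28)] with period length k = 2.
k is even, so the fundamental solution of x^2 - 224y^2 = 1 is (p_{k-1}, q_{k-1}) = (p_1, q_1); compute convergents through index 1.
Convergents (p_i = a_i*p_{i-1} + p_{i-2}, q_i = a_i*q_{i-1} + q_{i-2} with p_{-2}=0, p_{-1}=1, q_{-2}=1, q_{-1}=0):
  i=0: a_0=14, p_0 = 14*1 + 0 = 14, q_0 = 14*0 + 1 = 1.
  i=1: a_1=1, p_1 = 1*14 + 1 = 15, q_1 = 1*1 + 0 = 1.
Check: 15^2 - 224*1^2 = 225 - 224 = 1, so (x, y) = (15, 1) solves the equation, and by the theorem it is the least positive solution.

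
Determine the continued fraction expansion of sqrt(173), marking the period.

[13; (6, 1, 1, 6, 26)]

Write x_i = (sqrt(173) + m_i)/d_i with (m_0, d_0) = (0, 1). a_0 = floor(sqrt(173)) = 13, since 13^2 = 169 <= 173 < 196 = 14^2.
Iterate m_{i+1} = d_i*a_i - m_i, d_{i+1} = (173 - m_{i+1}^2)/d_i, a_{i+1} = floor((a_0 + m_{i+1})/d_{i+1}):
  m_1 = 1*13 - 0 = 13, d_1 = (173 - 13^2)/1 = 4/1 = 4, a_1 = floor((13 + 13)/4) = 6.
  m_2 = 4*6 - 13 = 11, d_2 = (173 - 11^2)/4 = 52/4 = 13, a_2 = floor((13 + 11)/13) = 1.
  m_3 = 13*1 - 11 = 2, d_3 = (173 - 2^2)/13 = 169/13 = 13, a_3 = floor((13 + 2)/13) = 1.
  m_4 = 13*1 - 2 = 11, d_4 = (173 - 11^2)/13 = 52/13 = 4, a_4 = floor((13 + 11)/4) = 6.
  m_5 = 4*6 - 11 = 13, d_5 = (173 - 13^2)/4 = 4/4 = 1, a_5 = floor((13 + 13)/1) = 26.
  m_6 = 1*26 - 13 = 13, d_6 = (173 - 13^2)/1 = 4/1 = 4: (m_6, d_6) = (m_1, d_1) = (13, 4), so from here the quotients repeat a_1, ..., a_5; the period length is 5.
Hence the expansion of sqrt(173) is a_0 = 13 followed by the repeating block 6, 1, 1, 6, 26 (period 5).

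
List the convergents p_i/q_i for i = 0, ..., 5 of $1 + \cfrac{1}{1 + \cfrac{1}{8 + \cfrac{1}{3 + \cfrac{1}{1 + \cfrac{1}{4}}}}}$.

1/1, 2/1, 17/9, 53/28, 70/37, 333/176

Using the convergent recurrence p_i = a_i*p_{i-1} + p_{i-2}, q_i = a_i*q_{i-1} + q_{i-2} with p_{-2}=0, p_{-1}=1, q_{-2}=1, q_{-1}=0:
  i=0: a_0=1, p_0 = 1*1 + 0 = 1, q_0 = 1*0 + 1 = 1.
  i=1: a_1=1, p_1 = 1*1 + 1 = 2, q_1 = 1*1 + 0 = 1.
  i=2: a_2=8, p_2 = 8*2 + 1 = 17, q_2 = 8*1 + 1 = 9.
  i=3: a_3=3, p_3 = 3*17 + 2 = 53, q_3 = 3*9 + 1 = 28.
  i=4: a_4=1, p_4 = 1*53 + 17 = 70, q_4 = 1*28 + 9 = 37.
  i=5: a_5=4, p_5 = 4*70 + 53 = 333, q_5 = 4*37 + 28 = 176.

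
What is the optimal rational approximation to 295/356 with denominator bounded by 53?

29/35

Expand x = 295/356 as a continued fraction with the Euclidean algorithm:
  295 = 0*356 + 295, so a_0 = 0.
  356 = 1*295 + 61, so a_1 = 1.
  295 = 4*61 + 51, so a_2 = 4.
  61 = 1*51 + 10, so a_3 = 1.
  51 = 5*10 + 1, so a_4 = 5.
  10 = 10*1 + 0, so a_5 = 10.
so x = [0; 1, 4, 1, 5, 10].
Convergents (p_i = a_i*p_{i-1} + p_{i-2}, q_i = a_i*q_{i-1} + q_{i-2} with p_{-2}=0, p_{-1}=1, q_{-2}=1, q_{-1}=0), until the denominator exceeds 53:
  i=0: a_0=0, p_0 = 0*1 + 0 = 0, q_0 = 0*0 + 1 = 1.
  i=1: a_1=1, p_1 = 1*0 + 1 = 1, q_1 = 1*1 + 0 = 1.
  i=2: a_2=4, p_2 = 4*1 + 0 = 4, q_2 = 4*1 + 1 = 5.
  i=3: a_3=1, p_3 = 1*4 + 1 = 5, q_3 = 1*5 + 1 = 6.
  i=4: a_4=5, p_4 = 5*5 + 4 = 29, q_4 = 5*6 + 5 = 35.
  i=5: a_5=10, p_5 = 10*29 + 5 = 295, q_5 = 10*35 + 6 = 356.
q_5 = 356 > 53, so the last convergent with denominator <= 53 is p_4/q_4 = 29/35.
The closest fraction with denominator <= 53 is either p_4/q_4 or the intermediate fraction (k*p_4 + p_3)/(k*q_4 + q_3) with the largest k >= 1 whose denominator stays <= 53; these approach x as k grows, and every other convergent or intermediate fraction in range is farther away.
Largest k: floor((53 - q_3)/q_4) = floor((53 - 6)/35) = 1.
That gives (1*29 + 5)/(1*35 + 6) = 34/41.
Compare the errors: |x - 29/35| = |295*35 - 29*356|/(356*35) = 1/12460, and |x - 34/41| = |295*41 - 34*356|/(356*41) = 9/14596.
Cross-multiplying, 1*14596 = 14596 < 112140 = 9*12460, so 1/12460 is smaller: the convergent 29/35 is closer to x than 34/41.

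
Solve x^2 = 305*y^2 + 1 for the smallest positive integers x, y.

First expand sqrt(305) as a continued fraction. With x_i = (sqrt(305) + m_i)/d_i and (m_0, d_0) = (0, 1): a_0 = floor(sqrt(305)) = 17, since 17^2 = 289 <= 305 < 324 = 18^2.
Iterate m_{i+1} = d_i*a_i - m_i, d_{i+1} = (305 - m_{i+1}^2)/d_i, a_{i+1} = floor((a_0 + m_{i+1})/d_{i+1}):
  m_1 = 1*17 - 0 = 17, d_1 = (305 - 17^2)/1 = 16/1 = 16, a_1 = floor((17 + 17)/16) = 2.
  m_2 = 16*2 - 17 = 15, d_2 = (305 - 15^2)/16 = 80/16 = 5, a_2 = floor((17 + 15)/5) = 6.
  m_3 = 5*6 - 15 = 15, d_3 = (305 - 15^2)/5 = 80/5 = 16, a_3 = floor((17 + 15)/16) = 2.
  m_4 = 16*2 - 15 = 17, d_4 = (305 - 17^2)/16 = 16/16 = 1, a_4 = floor((17 + 17)/1) = 34.
  m_5 = 1*34 - 17 = 17, d_5 = (305 - 17^2)/1 = 16/1 = 16: (m_5, d_5) = (m_1, d_1) = (17, 16), so from here the quotients repeat a_1, ..., a_4; the period length is 4.
So sqrt(305) = [17; (2, 6, 2, 34)] with period length k = 4.
k is even, so the fundamental solution of x^2 - 305y^2 = 1 is (p_{k-1}, q_{k-1}) = (p_3, q_3); compute convergents through index 3.
Convergents (p_i = a_i*p_{i-1} + p_{i-2}, q_i = a_i*q_{i-1} + q_{i-2} with p_{-2}=0, p_{-1}=1, q_{-2}=1, q_{-1}=0):
  i=0: a_0=17, p_0 = 17*1 + 0 = 17, q_0 = 17*0 + 1 = 1.
  i=1: a_1=2, p_1 = 2*17 + 1 = 35, q_1 = 2*1 + 0 = 2.
  i=2: a_2=6, p_2 = 6*35 + 17 = 227, q_2 = 6*2 + 1 = 13.
  i=3: a_3=2, p_3 = 2*227 + 35 = 489, q_3 = 2*13 + 2 = 28.
Check: 489^2 - 305*28^2 = 239121 - 239120 = 1, so (x, y) = (489, 28) solves the equation, and by the theorem it is the least positive solution.

(x, y) = (489, 28)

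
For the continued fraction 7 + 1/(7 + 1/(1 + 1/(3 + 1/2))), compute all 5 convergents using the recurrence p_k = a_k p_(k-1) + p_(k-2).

7/1, 50/7, 57/8, 221/31, 499/70

Using the convergent recurrence p_i = a_i*p_{i-1} + p_{i-2}, q_i = a_i*q_{i-1} + q_{i-2} with p_{-2}=0, p_{-1}=1, q_{-2}=1, q_{-1}=0:
  i=0: a_0=7, p_0 = 7*1 + 0 = 7, q_0 = 7*0 + 1 = 1.
  i=1: a_1=7, p_1 = 7*7 + 1 = 50, q_1 = 7*1 + 0 = 7.
  i=2: a_2=1, p_2 = 1*50 + 7 = 57, q_2 = 1*7 + 1 = 8.
  i=3: a_3=3, p_3 = 3*57 + 50 = 221, q_3 = 3*8 + 7 = 31.
  i=4: a_4=2, p_4 = 2*221 + 57 = 499, q_4 = 2*31 + 8 = 70.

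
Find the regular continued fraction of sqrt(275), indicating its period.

[16; (1, 1, 2, 1, 1, 32)]

Write x_i = (sqrt(275) + m_i)/d_i with (m_0, d_0) = (0, 1). a_0 = floor(sqrt(275)) = 16, since 16^2 = 256 <= 275 < 289 = 17^2.
Iterate m_{i+1} = d_i*a_i - m_i, d_{i+1} = (275 - m_{i+1}^2)/d_i, a_{i+1} = floor((a_0 + m_{i+1})/d_{i+1}):
  m_1 = 1*16 - 0 = 16, d_1 = (275 - 16^2)/1 = 19/1 = 19, a_1 = floor((16 + 16)/19) = 1.
  m_2 = 19*1 - 16 = 3, d_2 = (275 - 3^2)/19 = 266/19 = 14, a_2 = floor((16 + 3)/14) = 1.
  m_3 = 14*1 - 3 = 11, d_3 = (275 - 11^2)/14 = 154/14 = 11, a_3 = floor((16 + 11)/11) = 2.
  m_4 = 11*2 - 11 = 11, d_4 = (275 - 11^2)/11 = 154/11 = 14, a_4 = floor((16 + 11)/14) = 1.
  m_5 = 14*1 - 11 = 3, d_5 = (275 - 3^2)/14 = 266/14 = 19, a_5 = floor((16 + 3)/19) = 1.
  m_6 = 19*1 - 3 = 16, d_6 = (275 - 16^2)/19 = 19/19 = 1, a_6 = floor((16 + 16)/1) = 32.
  m_7 = 1*32 - 16 = 16, d_7 = (275 - 16^2)/1 = 19/1 = 19: (m_7, d_7) = (m_1, d_1) = (16, 19), so from here the quotients repeat a_1, ..., a_6; the period length is 6.
Hence the expansion of sqrt(275) is a_0 = 16 followed by the repeating block 1, 1, 2, 1, 1, 32 (period 6).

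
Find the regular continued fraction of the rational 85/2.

Run the Euclidean algorithm on 85 and 2; the successive quotients are the partial quotients a_0, a_1, ... (each step inverts the fractional part left over by the previous one):
  85 = 42*2 + 1, so a_0 = 42.
  2 = 2*1 + 0, so a_1 = 2.
The remainder reaches 0 after 2 divisions, so the expansion has 2 partial quotients, read off in order.

[42; 2]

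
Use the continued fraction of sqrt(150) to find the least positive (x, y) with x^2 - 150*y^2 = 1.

(x, y) = (49, 4)

First expand sqrt(150) as a continued fraction. With x_i = (sqrt(150) + m_i)/d_i and (m_0, d_0) = (0, 1): a_0 = floor(sqrt(150)) = 12, since 12^2 = 144 <= 150 < 169 = 13^2.
Iterate m_{i+1} = d_i*a_i - m_i, d_{i+1} = (150 - m_{i+1}^2)/d_i, a_{i+1} = floor((a_0 + m_{i+1})/d_{i+1}):
  m_1 = 1*12 - 0 = 12, d_1 = (150 - 12^2)/1 = 6/1 = 6, a_1 = floor((12 + 12)/6) = 4.
  m_2 = 6*4 - 12 = 12, d_2 = (150 - 12^2)/6 = 6/6 = 1, a_2 = floor((12 + 12)/1) = 24.
  m_3 = 1*24 - 12 = 12, d_3 = (150 - 12^2)/1 = 6/1 = 6: (m_3, d_3) = (m_1, d_1) = (12, 6), so from here the quotients repeat a_1, a_2; the period length is 2.
So sqrt(150) = [12; (4, 24)] with period length k = 2.
k is even, so the fundamental solution of x^2 - 150y^2 = 1 is (p_{k-1}, q_{k-1}) = (p_1, q_1); compute convergents through index 1.
Convergents (p_i = a_i*p_{i-1} + p_{i-2}, q_i = a_i*q_{i-1} + q_{i-2} with p_{-2}=0, p_{-1}=1, q_{-2}=1, q_{-1}=0):
  i=0: a_0=12, p_0 = 12*1 + 0 = 12, q_0 = 12*0 + 1 = 1.
  i=1: a_1=4, p_1 = 4*12 + 1 = 49, q_1 = 4*1 + 0 = 4.
Check: 49^2 - 150*4^2 = 2401 - 2400 = 1, so (x, y) = (49, 4) solves the equation, and by the theorem it is the least positive solution.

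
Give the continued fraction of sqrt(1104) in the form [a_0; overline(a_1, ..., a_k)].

[33; overline(4, 2, 2, 2, 4, 66)]

Write x_i = (sqrt(1104) + m_i)/d_i with (m_0, d_0) = (0, 1). a_0 = floor(sqrt(1104)) = 33, since 33^2 = 1089 <= 1104 < 1156 = 34^2.
Iterate m_{i+1} = d_i*a_i - m_i, d_{i+1} = (1104 - m_{i+1}^2)/d_i, a_{i+1} = floor((a_0 + m_{i+1})/d_{i+1}):
  m_1 = 1*33 - 0 = 33, d_1 = (1104 - 33^2)/1 = 15/1 = 15, a_1 = floor((33 + 33)/15) = 4.
  m_2 = 15*4 - 33 = 27, d_2 = (1104 - 27^2)/15 = 375/15 = 25, a_2 = floor((33 + 27)/25) = 2.
  m_3 = 25*2 - 27 = 23, d_3 = (1104 - 23^2)/25 = 575/25 = 23, a_3 = floor((33 + 23)/23) = 2.
  m_4 = 23*2 - 23 = 23, d_4 = (1104 - 23^2)/23 = 575/23 = 25, a_4 = floor((33 + 23)/25) = 2.
  m_5 = 25*2 - 23 = 27, d_5 = (1104 - 27^2)/25 = 375/25 = 15, a_5 = floor((33 + 27)/15) = 4.
  m_6 = 15*4 - 27 = 33, d_6 = (1104 - 33^2)/15 = 15/15 = 1, a_6 = floor((33 + 33)/1) = 66.
  m_7 = 1*66 - 33 = 33, d_7 = (1104 - 33^2)/1 = 15/1 = 15: (m_7, d_7) = (m_1, d_1) = (33, 15), so from here the quotients repeat a_1, ..., a_6; the period length is 6.
Hence the expansion of sqrt(1104) is a_0 = 33 followed by the repeating block 4, 2, 2, 2, 4, 66 (period 6).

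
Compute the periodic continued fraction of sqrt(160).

Write x_i = (sqrt(160) + m_i)/d_i with (m_0, d_0) = (0, 1). a_0 = floor(sqrt(160)) = 12, since 12^2 = 144 <= 160 < 169 = 13^2.
Iterate m_{i+1} = d_i*a_i - m_i, d_{i+1} = (160 - m_{i+1}^2)/d_i, a_{i+1} = floor((a_0 + m_{i+1})/d_{i+1}):
  m_1 = 1*12 - 0 = 12, d_1 = (160 - 12^2)/1 = 16/1 = 16, a_1 = floor((12 + 12)/16) = 1.
  m_2 = 16*1 - 12 = 4, d_2 = (160 - 4^2)/16 = 144/16 = 9, a_2 = floor((12 + 4)/9) = 1.
  m_3 = 9*1 - 4 = 5, d_3 = (160 - 5^2)/9 = 135/9 = 15, a_3 = floor((12 + 5)/15) = 1.
  m_4 = 15*1 - 5 = 10, d_4 = (160 - 10^2)/15 = 60/15 = 4, a_4 = floor((12 + 10)/4) = 5.
  m_5 = 4*5 - 10 = 10, d_5 = (160 - 10^2)/4 = 60/4 = 15, a_5 = floor((12 + 10)/15) = 1.
  m_6 = 15*1 - 10 = 5, d_6 = (160 - 5^2)/15 = 135/15 = 9, a_6 = floor((12 + 5)/9) = 1.
  m_7 = 9*1 - 5 = 4, d_7 = (160 - 4^2)/9 = 144/9 = 16, a_7 = floor((12 + 4)/16) = 1.
  m_8 = 16*1 - 4 = 12, d_8 = (160 - 12^2)/16 = 16/16 = 1, a_8 = floor((12 + 12)/1) = 24.
  m_9 = 1*24 - 12 = 12, d_9 = (160 - 12^2)/1 = 16/1 = 16: (m_9, d_9) = (m_1, d_1) = (12, 16), so from here the quotients repeat a_1, ..., a_8; the period length is 8.
Hence the expansion of sqrt(160) is a_0 = 12 followed by the repeating block 1, 1, 1, 5, 1, 1, 1, 24 (period 8).

[12; (1, 1, 1, 5, 1, 1, 1, 24)]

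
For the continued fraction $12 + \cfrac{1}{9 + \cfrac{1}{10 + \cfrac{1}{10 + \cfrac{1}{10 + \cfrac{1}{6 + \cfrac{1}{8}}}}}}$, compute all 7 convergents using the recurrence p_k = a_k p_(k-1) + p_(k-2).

Using the convergent recurrence p_i = a_i*p_{i-1} + p_{i-2}, q_i = a_i*q_{i-1} + q_{i-2} with p_{-2}=0, p_{-1}=1, q_{-2}=1, q_{-1}=0:
  i=0: a_0=12, p_0 = 12*1 + 0 = 12, q_0 = 12*0 + 1 = 1.
  i=1: a_1=9, p_1 = 9*12 + 1 = 109, q_1 = 9*1 + 0 = 9.
  i=2: a_2=10, p_2 = 10*109 + 12 = 1102, q_2 = 10*9 + 1 = 91.
  i=3: a_3=10, p_3 = 10*1102 + 109 = 11129, q_3 = 10*91 + 9 = 919.
  i=4: a_4=10, p_4 = 10*11129 + 1102 = 112392, q_4 = 10*919 + 91 = 9281.
  i=5: a_5=6, p_5 = 6*112392 + 11129 = 685481, q_5 = 6*9281 + 919 = 56605.
  i=6: a_6=8, p_6 = 8*685481 + 112392 = 5596240, q_6 = 8*56605 + 9281 = 462121.

12/1, 109/9, 1102/91, 11129/919, 112392/9281, 685481/56605, 5596240/462121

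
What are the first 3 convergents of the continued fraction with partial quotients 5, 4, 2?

Using the convergent recurrence p_i = a_i*p_{i-1} + p_{i-2}, q_i = a_i*q_{i-1} + q_{i-2} with p_{-2}=0, p_{-1}=1, q_{-2}=1, q_{-1}=0:
  i=0: a_0=5, p_0 = 5*1 + 0 = 5, q_0 = 5*0 + 1 = 1.
  i=1: a_1=4, p_1 = 4*5 + 1 = 21, q_1 = 4*1 + 0 = 4.
  i=2: a_2=2, p_2 = 2*21 + 5 = 47, q_2 = 2*4 + 1 = 9.

5/1, 21/4, 47/9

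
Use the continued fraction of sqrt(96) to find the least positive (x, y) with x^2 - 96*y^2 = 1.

First expand sqrt(96) as a continued fraction. With x_i = (sqrt(96) + m_i)/d_i and (m_0, d_0) = (0, 1): a_0 = floor(sqrt(96)) = 9, since 9^2 = 81 <= 96 < 100 = 10^2.
Iterate m_{i+1} = d_i*a_i - m_i, d_{i+1} = (96 - m_{i+1}^2)/d_i, a_{i+1} = floor((a_0 + m_{i+1})/d_{i+1}):
  m_1 = 1*9 - 0 = 9, d_1 = (96 - 9^2)/1 = 15/1 = 15, a_1 = floor((9 + 9)/15) = 1.
  m_2 = 15*1 - 9 = 6, d_2 = (96 - 6^2)/15 = 60/15 = 4, a_2 = floor((9 + 6)/4) = 3.
  m_3 = 4*3 - 6 = 6, d_3 = (96 - 6^2)/4 = 60/4 = 15, a_3 = floor((9 + 6)/15) = 1.
  m_4 = 15*1 - 6 = 9, d_4 = (96 - 9^2)/15 = 15/15 = 1, a_4 = floor((9 + 9)/1) = 18.
  m_5 = 1*18 - 9 = 9, d_5 = (96 - 9^2)/1 = 15/1 = 15: (m_5, d_5) = (m_1, d_1) = (9, 15), so from here the quotients repeat a_1, ..., a_4; the period length is 4.
So sqrt(96) = [9; (1, 3, 1, 18)] with period length k = 4.
k is even, so the fundamental solution of x^2 - 96y^2 = 1 is (p_{k-1}, q_{k-1}) = (p_3, q_3); compute convergents through index 3.
Convergents (p_i = a_i*p_{i-1} + p_{i-2}, q_i = a_i*q_{i-1} + q_{i-2} with p_{-2}=0, p_{-1}=1, q_{-2}=1, q_{-1}=0):
  i=0: a_0=9, p_0 = 9*1 + 0 = 9, q_0 = 9*0 + 1 = 1.
  i=1: a_1=1, p_1 = 1*9 + 1 = 10, q_1 = 1*1 + 0 = 1.
  i=2: a_2=3, p_2 = 3*10 + 9 = 39, q_2 = 3*1 + 1 = 4.
  i=3: a_3=1, p_3 = 1*39 + 10 = 49, q_3 = 1*4 + 1 = 5.
Check: 49^2 - 96*5^2 = 2401 - 2400 = 1, so (x, y) = (49, 5) solves the equation, and by the theorem it is the least positive solution.

(x, y) = (49, 5)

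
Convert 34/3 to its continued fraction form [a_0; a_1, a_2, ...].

[11; 3]

Run the Euclidean algorithm on 34 and 3; the successive quotients are the partial quotients a_0, a_1, ... (each step inverts the fractional part left over by the previous one):
  34 = 11*3 + 1, so a_0 = 11.
  3 = 3*1 + 0, so a_1 = 3.
The remainder reaches 0 after 2 divisions, so the expansion has 2 partial quotients, read off in order.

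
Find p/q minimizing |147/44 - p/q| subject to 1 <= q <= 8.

Expand x = 147/44 as a continued fraction with the Euclidean algorithm:
  147 = 3*44 + 15, so a_0 = 3.
  44 = 2*15 + 14, so a_1 = 2.
  15 = 1*14 + 1, so a_2 = 1.
  14 = 14*1 + 0, so a_3 = 14.
so x = [3; 2, 1, 14].
Convergents (p_i = a_i*p_{i-1} + p_{i-2}, q_i = a_i*q_{i-1} + q_{i-2} with p_{-2}=0, p_{-1}=1, q_{-2}=1, q_{-1}=0), until the denominator exceeds 8:
  i=0: a_0=3, p_0 = 3*1 + 0 = 3, q_0 = 3*0 + 1 = 1.
  i=1: a_1=2, p_1 = 2*3 + 1 = 7, q_1 = 2*1 + 0 = 2.
  i=2: a_2=1, p_2 = 1*7 + 3 = 10, q_2 = 1*2 + 1 = 3.
  i=3: a_3=14, p_3 = 14*10 + 7 = 147, q_3 = 14*3 + 2 = 44.
q_3 = 44 > 8, so the last convergent with denominator <= 8 is p_2/q_2 = 10/3.
The closest fraction with denominator <= 8 is either p_2/q_2 or the intermediate fraction (k*p_2 + p_1)/(k*q_2 + q_1) with the largest k >= 1 whose denominator stays <= 8; these approach x as k grows, and every other convergent or intermediate fraction in range is farther away.
Largest k: floor((8 - q_1)/q_2) = floor((8 - 2)/3) = 2.
That gives (2*10 + 7)/(2*3 + 2) = 27/8.
Compare the errors: |x - 10/3| = |147*3 - 10*44|/(44*3) = 1/132, and |x - 27/8| = |147*8 - 27*44|/(44*8) = 12/352.
Cross-multiplying, 1*352 = 352 < 1584 = 12*132, so 1/132 is smaller: the convergent 10/3 is closer to x than 27/8.

10/3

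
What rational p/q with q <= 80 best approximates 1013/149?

537/79

Expand x = 1013/149 as a continued fraction with the Euclidean algorithm:
  1013 = 6*149 + 119, so a_0 = 6.
  149 = 1*119 + 30, so a_1 = 1.
  119 = 3*30 + 29, so a_2 = 3.
  30 = 1*29 + 1, so a_3 = 1.
  29 = 29*1 + 0, so a_4 = 29.
so x = [6; 1, 3, 1, 29].
Convergents (p_i = a_i*p_{i-1} + p_{i-2}, q_i = a_i*q_{i-1} + q_{i-2} with p_{-2}=0, p_{-1}=1, q_{-2}=1, q_{-1}=0), until the denominator exceeds 80:
  i=0: a_0=6, p_0 = 6*1 + 0 = 6, q_0 = 6*0 + 1 = 1.
  i=1: a_1=1, p_1 = 1*6 + 1 = 7, q_1 = 1*1 + 0 = 1.
  i=2: a_2=3, p_2 = 3*7 + 6 = 27, q_2 = 3*1 + 1 = 4.
  i=3: a_3=1, p_3 = 1*27 + 7 = 34, q_3 = 1*4 + 1 = 5.
  i=4: a_4=29, p_4 = 29*34 + 27 = 1013, q_4 = 29*5 + 4 = 149.
q_4 = 149 > 80, so the last convergent with denominator <= 80 is p_3/q_3 = 34/5.
The closest fraction with denominator <= 80 is either p_3/q_3 or the intermediate fraction (k*p_3 + p_2)/(k*q_3 + q_2) with the largest k >= 1 whose denominator stays <= 80; these approach x as k grows, and every other convergent or intermediate fraction in range is farther away.
Largest k: floor((80 - q_2)/q_3) = floor((80 - 4)/5) = 15.
That gives (15*34 + 27)/(15*5 + 4) = 537/79.
Compare the errors: |x - 34/5| = |1013*5 - 34*149|/(149*5) = 1/745, and |x - 537/79| = |1013*79 - 537*149|/(149*79) = 14/11771.
Cross-multiplying, 14*745 = 10430 < 11771 = 1*11771, so 14/11771 is smaller: the intermediate fraction 537/79 is closer to x than 34/5.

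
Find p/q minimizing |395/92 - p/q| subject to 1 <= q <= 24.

Expand x = 395/92 as a continued fraction with the Euclidean algorithm:
  395 = 4*92 + 27, so a_0 = 4.
  92 = 3*27 + 11, so a_1 = 3.
  27 = 2*11 + 5, so a_2 = 2.
  11 = 2*5 + 1, so a_3 = 2.
  5 = 5*1 + 0, so a_4 = 5.
so x = [4; 3, 2, 2, 5].
Convergents (p_i = a_i*p_{i-1} + p_{i-2}, q_i = a_i*q_{i-1} + q_{i-2} with p_{-2}=0, p_{-1}=1, q_{-2}=1, q_{-1}=0), until the denominator exceeds 24:
  i=0: a_0=4, p_0 = 4*1 + 0 = 4, q_0 = 4*0 + 1 = 1.
  i=1: a_1=3, p_1 = 3*4 + 1 = 13, q_1 = 3*1 + 0 = 3.
  i=2: a_2=2, p_2 = 2*13 + 4 = 30, q_2 = 2*3 + 1 = 7.
  i=3: a_3=2, p_3 = 2*30 + 13 = 73, q_3 = 2*7 + 3 = 17.
  i=4: a_4=5, p_4 = 5*73 + 30 = 395, q_4 = 5*17 + 7 = 92.
q_4 = 92 > 24, so the last convergent with denominator <= 24 is p_3/q_3 = 73/17.
The closest fraction with denominator <= 24 is either p_3/q_3 or the intermediate fraction (k*p_3 + p_2)/(k*q_3 + q_2) with the largest k >= 1 whose denominator stays <= 24; these approach x as k grows, and every other convergent or intermediate fraction in range is farther away.
Largest k: floor((24 - q_2)/q_3) = floor((24 - 7)/17) = 1.
That gives (1*73 + 30)/(1*17 + 7) = 103/24.
Compare the errors: |x - 73/17| = |395*17 - 73*92|/(92*17) = 1/1564, and |x - 103/24| = |395*24 - 103*92|/(92*24) = 4/2208.
Cross-multiplying, 1*2208 = 2208 < 6256 = 4*1564, so 1/1564 is smaller: the convergent 73/17 is closer to x than 103/24.

73/17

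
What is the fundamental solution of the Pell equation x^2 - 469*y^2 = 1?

First expand sqrt(469) as a continued fraction. With x_i = (sqrt(469) + m_i)/d_i and (m_0, d_0) = (0, 1): a_0 = floor(sqrt(469)) = 21, since 21^2 = 441 <= 469 < 484 = 22^2.
Iterate m_{i+1} = d_i*a_i - m_i, d_{i+1} = (469 - m_{i+1}^2)/d_i, a_{i+1} = floor((a_0 + m_{i+1})/d_{i+1}):
  m_1 = 1*21 - 0 = 21, d_1 = (469 - 21^2)/1 = 28/1 = 28, a_1 = floor((21 + 21)/28) = 1.
  m_2 = 28*1 - 21 = 7, d_2 = (469 - 7^2)/28 = 420/28 = 15, a_2 = floor((21 + 7)/15) = 1.
  m_3 = 15*1 - 7 = 8, d_3 = (469 - 8^2)/15 = 405/15 = 27, a_3 = floor((21 + 8)/27) = 1.
  m_4 = 27*1 - 8 = 19, d_4 = (469 - 19^2)/27 = 108/27 = 4, a_4 = floor((21 + 19)/4) = 10.
  m_5 = 4*10 - 19 = 21, d_5 = (469 - 21^2)/4 = 28/4 = 7, a_5 = floor((21 + 21)/7) = 6.
  m_6 = 7*6 - 21 = 21, d_6 = (469 - 21^2)/7 = 28/7 = 4, a_6 = floor((21 + 21)/4) = 10.
  m_7 = 4*10 - 21 = 19, d_7 = (469 - 19^2)/4 = 108/4 = 27, a_7 = floor((21 + 19)/27) = 1.
  m_8 = 27*1 - 19 = 8, d_8 = (469 - 8^2)/27 = 405/27 = 15, a_8 = floor((21 + 8)/15) = 1.
  m_9 = 15*1 - 8 = 7, d_9 = (469 - 7^2)/15 = 420/15 = 28, a_9 = floor((21 + 7)/28) = 1.
  m_10 = 28*1 - 7 = 21, d_10 = (469 - 21^2)/28 = 28/28 = 1, a_10 = floor((21 + 21)/1) = 42.
  m_11 = 1*42 - 21 = 21, d_11 = (469 - 21^2)/1 = 28/1 = 28: (m_11, d_11) = (m_1, d_1) = (21, 28), so from here the quotients repeat a_1, ..., a_10; the period length is 10.
So sqrt(469) = [21; (1, 1, 1, 10, 6, 10, 1, 1, 1, 42)] with period length k = 10.
k is even, so the fundamental solution of x^2 - 469y^2 = 1 is (p_{k-1}, q_{k-1}) = (p_9, q_9); compute convergents through index 9.
Convergents (p_i = a_i*p_{i-1} + p_{i-2}, q_i = a_i*q_{i-1} + q_{i-2} with p_{-2}=0, p_{-1}=1, q_{-2}=1, q_{-1}=0):
  i=0: a_0=21, p_0 = 21*1 + 0 = 21, q_0 = 21*0 + 1 = 1.
  i=1: a_1=1, p_1 = 1*21 + 1 = 22, q_1 = 1*1 + 0 = 1.
  i=2: a_2=1, p_2 = 1*22 + 21 = 43, q_2 = 1*1 + 1 = 2.
  i=3: a_3=1, p_3 = 1*43 + 22 = 65, q_3 = 1*2 + 1 = 3.
  i=4: a_4=10, p_4 = 10*65 + 43 = 693, q_4 = 10*3 + 2 = 32.
  i=5: a_5=6, p_5 = 6*693 + 65 = 4223, q_5 = 6*32 + 3 = 195.
  i=6: a_6=10, p_6 = 10*4223 + 693 = 42923, q_6 = 10*195 + 32 = 1982.
  i=7: a_7=1, p_7 = 1*42923 + 4223 = 47146, q_7 = 1*1982 + 195 = 2177.
  i=8: a_8=1, p_8 = 1*47146 + 42923 = 90069, q_8 = 1*2177 + 1982 = 4159.
  i=9: a_9=1, p_9 = 1*90069 + 47146 = 137215, q_9 = 1*4159 + 2177 = 6336.
Check: 137215^2 - 469*6336^2 = 18827956225 - 18827956224 = 1, so (x, y) = (137215, 6336) solves the equation, and by the theorem it is the least positive solution.

(x, y) = (137215, 6336)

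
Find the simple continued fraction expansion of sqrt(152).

[12; (3, 24)]

Write x_i = (sqrt(152) + m_i)/d_i with (m_0, d_0) = (0, 1). a_0 = floor(sqrt(152)) = 12, since 12^2 = 144 <= 152 < 169 = 13^2.
Iterate m_{i+1} = d_i*a_i - m_i, d_{i+1} = (152 - m_{i+1}^2)/d_i, a_{i+1} = floor((a_0 + m_{i+1})/d_{i+1}):
  m_1 = 1*12 - 0 = 12, d_1 = (152 - 12^2)/1 = 8/1 = 8, a_1 = floor((12 + 12)/8) = 3.
  m_2 = 8*3 - 12 = 12, d_2 = (152 - 12^2)/8 = 8/8 = 1, a_2 = floor((12 + 12)/1) = 24.
  m_3 = 1*24 - 12 = 12, d_3 = (152 - 12^2)/1 = 8/1 = 8: (m_3, d_3) = (m_1, d_1) = (12, 8), so from here the quotients repeat a_1, a_2; the period length is 2.
Hence the expansion of sqrt(152) is a_0 = 12 followed by the repeating block 3, 24 (period 2).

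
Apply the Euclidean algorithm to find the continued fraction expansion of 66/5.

[13; 5]

Run the Euclidean algorithm on 66 and 5; the successive quotients are the partial quotients a_0, a_1, ... (each step inverts the fractional part left over by the previous one):
  66 = 13*5 + 1, so a_0 = 13.
  5 = 5*1 + 0, so a_1 = 5.
The remainder reaches 0 after 2 divisions, so the expansion has 2 partial quotients, read off in order.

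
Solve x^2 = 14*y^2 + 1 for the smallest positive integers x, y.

First expand sqrt(14) as a continued fraction. With x_i = (sqrt(14) + m_i)/d_i and (m_0, d_0) = (0, 1): a_0 = floor(sqrt(14)) = 3, since 3^2 = 9 <= 14 < 16 = 4^2.
Iterate m_{i+1} = d_i*a_i - m_i, d_{i+1} = (14 - m_{i+1}^2)/d_i, a_{i+1} = floor((a_0 + m_{i+1})/d_{i+1}):
  m_1 = 1*3 - 0 = 3, d_1 = (14 - 3^2)/1 = 5/1 = 5, a_1 = floor((3 + 3)/5) = 1.
  m_2 = 5*1 - 3 = 2, d_2 = (14 - 2^2)/5 = 10/5 = 2, a_2 = floor((3 + 2)/2) = 2.
  m_3 = 2*2 - 2 = 2, d_3 = (14 - 2^2)/2 = 10/2 = 5, a_3 = floor((3 + 2)/5) = 1.
  m_4 = 5*1 - 2 = 3, d_4 = (14 - 3^2)/5 = 5/5 = 1, a_4 = floor((3 + 3)/1) = 6.
  m_5 = 1*6 - 3 = 3, d_5 = (14 - 3^2)/1 = 5/1 = 5: (m_5, d_5) = (m_1, d_1) = (3, 5), so from here the quotients repeat a_1, ..., a_4; the period length is 4.
So sqrt(14) = [3; (1, 2, 1, 6)] with period length k = 4.
k is even, so the fundamental solution of x^2 - 14y^2 = 1 is (p_{k-1}, q_{k-1}) = (p_3, q_3); compute convergents through index 3.
Convergents (p_i = a_i*p_{i-1} + p_{i-2}, q_i = a_i*q_{i-1} + q_{i-2} with p_{-2}=0, p_{-1}=1, q_{-2}=1, q_{-1}=0):
  i=0: a_0=3, p_0 = 3*1 + 0 = 3, q_0 = 3*0 + 1 = 1.
  i=1: a_1=1, p_1 = 1*3 + 1 = 4, q_1 = 1*1 + 0 = 1.
  i=2: a_2=2, p_2 = 2*4 + 3 = 11, q_2 = 2*1 + 1 = 3.
  i=3: a_3=1, p_3 = 1*11 + 4 = 15, q_3 = 1*3 + 1 = 4.
Check: 15^2 - 14*4^2 = 225 - 224 = 1, so (x, y) = (15, 4) solves the equation, and by the theorem it is the least positive solution.

(x, y) = (15, 4)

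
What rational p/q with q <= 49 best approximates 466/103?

95/21

Expand x = 466/103 as a continued fraction with the Euclidean algorithm:
  466 = 4*103 + 54, so a_0 = 4.
  103 = 1*54 + 49, so a_1 = 1.
  54 = 1*49 + 5, so a_2 = 1.
  49 = 9*5 + 4, so a_3 = 9.
  5 = 1*4 + 1, so a_4 = 1.
  4 = 4*1 + 0, so a_5 = 4.
so x = [4; 1, 1, 9, 1, 4].
Convergents (p_i = a_i*p_{i-1} + p_{i-2}, q_i = a_i*q_{i-1} + q_{i-2} with p_{-2}=0, p_{-1}=1, q_{-2}=1, q_{-1}=0), until the denominator exceeds 49:
  i=0: a_0=4, p_0 = 4*1 + 0 = 4, q_0 = 4*0 + 1 = 1.
  i=1: a_1=1, p_1 = 1*4 + 1 = 5, q_1 = 1*1 + 0 = 1.
  i=2: a_2=1, p_2 = 1*5 + 4 = 9, q_2 = 1*1 + 1 = 2.
  i=3: a_3=9, p_3 = 9*9 + 5 = 86, q_3 = 9*2 + 1 = 19.
  i=4: a_4=1, p_4 = 1*86 + 9 = 95, q_4 = 1*19 + 2 = 21.
  i=5: a_5=4, p_5 = 4*95 + 86 = 466, q_5 = 4*21 + 19 = 103.
q_5 = 103 > 49, so the last convergent with denominator <= 49 is p_4/q_4 = 95/21.
The closest fraction with denominator <= 49 is either p_4/q_4 or the intermediate fraction (k*p_4 + p_3)/(k*q_4 + q_3) with the largest k >= 1 whose denominator stays <= 49; these approach x as k grows, and every other convergent or intermediate fraction in range is farther away.
Largest k: floor((49 - q_3)/q_4) = floor((49 - 19)/21) = 1.
That gives (1*95 + 86)/(1*21 + 19) = 181/40.
Compare the errors: |x - 95/21| = |466*21 - 95*103|/(103*21) = 1/2163, and |x - 181/40| = |466*40 - 181*103|/(103*40) = 3/4120.
Cross-multiplying, 1*4120 = 4120 < 6489 = 3*2163, so 1/2163 is smaller: the convergent 95/21 is closer to x than 181/40.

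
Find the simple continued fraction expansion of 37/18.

[2; 18]

Run the Euclidean algorithm on 37 and 18; the successive quotients are the partial quotients a_0, a_1, ... (each step inverts the fractional part left over by the previous one):
  37 = 2*18 + 1, so a_0 = 2.
  18 = 18*1 + 0, so a_1 = 18.
The remainder reaches 0 after 2 divisions, so the expansion has 2 partial quotients, read off in order.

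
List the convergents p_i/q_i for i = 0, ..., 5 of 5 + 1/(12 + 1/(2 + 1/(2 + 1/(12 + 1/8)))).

Using the convergent recurrence p_i = a_i*p_{i-1} + p_{i-2}, q_i = a_i*q_{i-1} + q_{i-2} with p_{-2}=0, p_{-1}=1, q_{-2}=1, q_{-1}=0:
  i=0: a_0=5, p_0 = 5*1 + 0 = 5, q_0 = 5*0 + 1 = 1.
  i=1: a_1=12, p_1 = 12*5 + 1 = 61, q_1 = 12*1 + 0 = 12.
  i=2: a_2=2, p_2 = 2*61 + 5 = 127, q_2 = 2*12 + 1 = 25.
  i=3: a_3=2, p_3 = 2*127 + 61 = 315, q_3 = 2*25 + 12 = 62.
  i=4: a_4=12, p_4 = 12*315 + 127 = 3907, q_4 = 12*62 + 25 = 769.
  i=5: a_5=8, p_5 = 8*3907 + 315 = 31571, q_5 = 8*769 + 62 = 6214.

5/1, 61/12, 127/25, 315/62, 3907/769, 31571/6214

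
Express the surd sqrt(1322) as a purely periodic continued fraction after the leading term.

[36; (2, 1, 3, 1, 1, 1, 1, 3, 1, 2, 72)]

Write x_i = (sqrt(1322) + m_i)/d_i with (m_0, d_0) = (0, 1). a_0 = floor(sqrt(1322)) = 36, since 36^2 = 1296 <= 1322 < 1369 = 37^2.
Iterate m_{i+1} = d_i*a_i - m_i, d_{i+1} = (1322 - m_{i+1}^2)/d_i, a_{i+1} = floor((a_0 + m_{i+1})/d_{i+1}):
  m_1 = 1*36 - 0 = 36, d_1 = (1322 - 36^2)/1 = 26/1 = 26, a_1 = floor((36 + 36)/26) = 2.
  m_2 = 26*2 - 36 = 16, d_2 = (1322 - 16^2)/26 = 1066/26 = 41, a_2 = floor((36 + 16)/41) = 1.
  m_3 = 41*1 - 16 = 25, d_3 = (1322 - 25^2)/41 = 697/41 = 17, a_3 = floor((36 + 25)/17) = 3.
  m_4 = 17*3 - 25 = 26, d_4 = (1322 - 26^2)/17 = 646/17 = 38, a_4 = floor((36 + 26)/38) = 1.
  m_5 = 38*1 - 26 = 12, d_5 = (1322 - 12^2)/38 = 1178/38 = 31, a_5 = floor((36 + 12)/31) = 1.
  m_6 = 31*1 - 12 = 19, d_6 = (1322 - 19^2)/31 = 961/31 = 31, a_6 = floor((36 + 19)/31) = 1.
  m_7 = 31*1 - 19 = 12, d_7 = (1322 - 12^2)/31 = 1178/31 = 38, a_7 = floor((36 + 12)/38) = 1.
  m_8 = 38*1 - 12 = 26, d_8 = (1322 - 26^2)/38 = 646/38 = 17, a_8 = floor((36 + 26)/17) = 3.
  m_9 = 17*3 - 26 = 25, d_9 = (1322 - 25^2)/17 = 697/17 = 41, a_9 = floor((36 + 25)/41) = 1.
  m_10 = 41*1 - 25 = 16, d_10 = (1322 - 16^2)/41 = 1066/41 = 26, a_10 = floor((36 + 16)/26) = 2.
  m_11 = 26*2 - 16 = 36, d_11 = (1322 - 36^2)/26 = 26/26 = 1, a_11 = floor((36 + 36)/1) = 72.
  m_12 = 1*72 - 36 = 36, d_12 = (1322 - 36^2)/1 = 26/1 = 26: (m_12, d_12) = (m_1, d_1) = (36, 26), so from here the quotients repeat a_1, ..., a_11; the period length is 11.
Hence the expansion of sqrt(1322) is a_0 = 36 followed by the repeating block 2, 1, 3, 1, 1, 1, 1, 3, 1, 2, 72 (period 11).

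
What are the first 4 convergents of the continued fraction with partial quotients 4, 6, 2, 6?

Using the convergent recurrence p_i = a_i*p_{i-1} + p_{i-2}, q_i = a_i*q_{i-1} + q_{i-2} with p_{-2}=0, p_{-1}=1, q_{-2}=1, q_{-1}=0:
  i=0: a_0=4, p_0 = 4*1 + 0 = 4, q_0 = 4*0 + 1 = 1.
  i=1: a_1=6, p_1 = 6*4 + 1 = 25, q_1 = 6*1 + 0 = 6.
  i=2: a_2=2, p_2 = 2*25 + 4 = 54, q_2 = 2*6 + 1 = 13.
  i=3: a_3=6, p_3 = 6*54 + 25 = 349, q_3 = 6*13 + 6 = 84.

4/1, 25/6, 54/13, 349/84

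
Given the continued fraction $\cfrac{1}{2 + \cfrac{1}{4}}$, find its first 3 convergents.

0/1, 1/2, 4/9

Using the convergent recurrence p_i = a_i*p_{i-1} + p_{i-2}, q_i = a_i*q_{i-1} + q_{i-2} with p_{-2}=0, p_{-1}=1, q_{-2}=1, q_{-1}=0:
  i=0: a_0=0, p_0 = 0*1 + 0 = 0, q_0 = 0*0 + 1 = 1.
  i=1: a_1=2, p_1 = 2*0 + 1 = 1, q_1 = 2*1 + 0 = 2.
  i=2: a_2=4, p_2 = 4*1 + 0 = 4, q_2 = 4*2 + 1 = 9.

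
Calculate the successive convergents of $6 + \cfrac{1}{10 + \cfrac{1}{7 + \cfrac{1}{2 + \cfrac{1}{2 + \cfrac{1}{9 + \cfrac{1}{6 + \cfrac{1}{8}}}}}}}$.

6/1, 61/10, 433/71, 927/152, 2287/375, 21510/3527, 131347/21537, 1072286/175823

Using the convergent recurrence p_i = a_i*p_{i-1} + p_{i-2}, q_i = a_i*q_{i-1} + q_{i-2} with p_{-2}=0, p_{-1}=1, q_{-2}=1, q_{-1}=0:
  i=0: a_0=6, p_0 = 6*1 + 0 = 6, q_0 = 6*0 + 1 = 1.
  i=1: a_1=10, p_1 = 10*6 + 1 = 61, q_1 = 10*1 + 0 = 10.
  i=2: a_2=7, p_2 = 7*61 + 6 = 433, q_2 = 7*10 + 1 = 71.
  i=3: a_3=2, p_3 = 2*433 + 61 = 927, q_3 = 2*71 + 10 = 152.
  i=4: a_4=2, p_4 = 2*927 + 433 = 2287, q_4 = 2*152 + 71 = 375.
  i=5: a_5=9, p_5 = 9*2287 + 927 = 21510, q_5 = 9*375 + 152 = 3527.
  i=6: a_6=6, p_6 = 6*21510 + 2287 = 131347, q_6 = 6*3527 + 375 = 21537.
  i=7: a_7=8, p_7 = 8*131347 + 21510 = 1072286, q_7 = 8*21537 + 3527 = 175823.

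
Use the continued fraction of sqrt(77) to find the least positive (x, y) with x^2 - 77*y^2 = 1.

First expand sqrt(77) as a continued fraction. With x_i = (sqrt(77) + m_i)/d_i and (m_0, d_0) = (0, 1): a_0 = floor(sqrt(77)) = 8, since 8^2 = 64 <= 77 < 81 = 9^2.
Iterate m_{i+1} = d_i*a_i - m_i, d_{i+1} = (77 - m_{i+1}^2)/d_i, a_{i+1} = floor((a_0 + m_{i+1})/d_{i+1}):
  m_1 = 1*8 - 0 = 8, d_1 = (77 - 8^2)/1 = 13/1 = 13, a_1 = floor((8 + 8)/13) = 1.
  m_2 = 13*1 - 8 = 5, d_2 = (77 - 5^2)/13 = 52/13 = 4, a_2 = floor((8 + 5)/4) = 3.
  m_3 = 4*3 - 5 = 7, d_3 = (77 - 7^2)/4 = 28/4 = 7, a_3 = floor((8 + 7)/7) = 2.
  m_4 = 7*2 - 7 = 7, d_4 = (77 - 7^2)/7 = 28/7 = 4, a_4 = floor((8 + 7)/4) = 3.
  m_5 = 4*3 - 7 = 5, d_5 = (77 - 5^2)/4 = 52/4 = 13, a_5 = floor((8 + 5)/13) = 1.
  m_6 = 13*1 - 5 = 8, d_6 = (77 - 8^2)/13 = 13/13 = 1, a_6 = floor((8 + 8)/1) = 16.
  m_7 = 1*16 - 8 = 8, d_7 = (77 - 8^2)/1 = 13/1 = 13: (m_7, d_7) = (m_1, d_1) = (8, 13), so from here the quotients repeat a_1, ..., a_6; the period length is 6.
So sqrt(77) = [8; (1, 3, 2, 3, 1, 16)] with period length k = 6.
k is even, so the fundamental solution of x^2 - 77y^2 = 1 is (p_{k-1}, q_{k-1}) = (p_5, q_5); compute convergents through index 5.
Convergents (p_i = a_i*p_{i-1} + p_{i-2}, q_i = a_i*q_{i-1} + q_{i-2} with p_{-2}=0, p_{-1}=1, q_{-2}=1, q_{-1}=0):
  i=0: a_0=8, p_0 = 8*1 + 0 = 8, q_0 = 8*0 + 1 = 1.
  i=1: a_1=1, p_1 = 1*8 + 1 = 9, q_1 = 1*1 + 0 = 1.
  i=2: a_2=3, p_2 = 3*9 + 8 = 35, q_2 = 3*1 + 1 = 4.
  i=3: a_3=2, p_3 = 2*35 + 9 = 79, q_3 = 2*4 + 1 = 9.
  i=4: a_4=3, p_4 = 3*79 + 35 = 272, q_4 = 3*9 + 4 = 31.
  i=5: a_5=1, p_5 = 1*272 + 79 = 351, q_5 = 1*31 + 9 = 40.
Check: 351^2 - 77*40^2 = 123201 - 123200 = 1, so (x, y) = (351, 40) solves the equation, and by the theorem it is the least positive solution.

(x, y) = (351, 40)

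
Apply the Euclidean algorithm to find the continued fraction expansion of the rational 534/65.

Run the Euclidean algorithm on 534 and 65; the successive quotients are the partial quotients a_0, a_1, ... (each step inverts the fractional part left over by the previous one):
  534 = 8*65 + 14, so a_0 = 8.
  65 = 4*14 + 9, so a_1 = 4.
  14 = 1*9 + 5, so a_2 = 1.
  9 = 1*5 + 4, so a_3 = 1.
  5 = 1*4 + 1, so a_4 = 1.
  4 = 4*1 + 0, so a_5 = 4.
The remainder reaches 0 after 6 divisions, so the expansion has 6 partial quotients, read off in order.

[8; 4, 1, 1, 1, 4]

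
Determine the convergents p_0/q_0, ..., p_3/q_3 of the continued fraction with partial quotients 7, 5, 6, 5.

Using the convergent recurrence p_i = a_i*p_{i-1} + p_{i-2}, q_i = a_i*q_{i-1} + q_{i-2} with p_{-2}=0, p_{-1}=1, q_{-2}=1, q_{-1}=0:
  i=0: a_0=7, p_0 = 7*1 + 0 = 7, q_0 = 7*0 + 1 = 1.
  i=1: a_1=5, p_1 = 5*7 + 1 = 36, q_1 = 5*1 + 0 = 5.
  i=2: a_2=6, p_2 = 6*36 + 7 = 223, q_2 = 6*5 + 1 = 31.
  i=3: a_3=5, p_3 = 5*223 + 36 = 1151, q_3 = 5*31 + 5 = 160.

7/1, 36/5, 223/31, 1151/160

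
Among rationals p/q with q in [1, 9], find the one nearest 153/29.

37/7

Expand x = 153/29 as a continued fraction with the Euclidean algorithm:
  153 = 5*29 + 8, so a_0 = 5.
  29 = 3*8 + 5, so a_1 = 3.
  8 = 1*5 + 3, so a_2 = 1.
  5 = 1*3 + 2, so a_3 = 1.
  3 = 1*2 + 1, so a_4 = 1.
  2 = 2*1 + 0, so a_5 = 2.
so x = [5; 3, 1, 1, 1, 2].
Convergents (p_i = a_i*p_{i-1} + p_{i-2}, q_i = a_i*q_{i-1} + q_{i-2} with p_{-2}=0, p_{-1}=1, q_{-2}=1, q_{-1}=0), until the denominator exceeds 9:
  i=0: a_0=5, p_0 = 5*1 + 0 = 5, q_0 = 5*0 + 1 = 1.
  i=1: a_1=3, p_1 = 3*5 + 1 = 16, q_1 = 3*1 + 0 = 3.
  i=2: a_2=1, p_2 = 1*16 + 5 = 21, q_2 = 1*3 + 1 = 4.
  i=3: a_3=1, p_3 = 1*21 + 16 = 37, q_3 = 1*4 + 3 = 7.
  i=4: a_4=1, p_4 = 1*37 + 21 = 58, q_4 = 1*7 + 4 = 11.
q_4 = 11 > 9, so the last convergent with denominator <= 9 is p_3/q_3 = 37/7.
The closest fraction with denominator <= 9 is either p_3/q_3 or the intermediate fraction (k*p_3 + p_2)/(k*q_3 + q_2) with the largest k >= 1 whose denominator stays <= 9; these approach x as k grows, and every other convergent or intermediate fraction in range is farther away.
Largest k: floor((9 - q_2)/q_3) = floor((9 - 4)/7) = 0.
Since k = 0, no intermediate fraction beyond p_3/q_3 has denominator <= 9, so the convergent 37/7 is the closest (its error is |153*7 - 37*29|/(29*7) = 2/203).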